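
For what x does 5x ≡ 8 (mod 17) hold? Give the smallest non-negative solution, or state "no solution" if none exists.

5

First find gcd(5, 17):
17 = 3*5 + 2
5 = 2*2 + 1
2 = 2*1 + 0
gcd = 1, so a unique solution mod 17 exists.
Back-substitute for the Bézout coefficients:
1 = 5 − 2·2
1 = −2·17 + 7·5
So 5·(7) ≡ 1 (mod 17), giving 5⁻¹ ≡ 7.
x ≡ 5⁻¹·8 ≡ 7·8 ≡ 5 (mod 17).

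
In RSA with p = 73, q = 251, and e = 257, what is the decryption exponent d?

φ(n) = (p−1)(q−1) = 72·250 = 18000.
Need d with 257·d ≡ 1 (mod 18000). Apply the extended Euclidean algorithm:
18000 = 70×257 + 10
257 = 25×10 + 7
10 = 1×7 + 3
7 = 2×3 + 1
3 = 3×1 + 0
Back-substitute:
1 = 7 − 2·3
1 = −2·10 + 3·7
1 = 3·257 − 77·10
1 = −77·18000 + 5393·257
So 257·5393 ≡ 1 (mod 18000), hence d = 5393.

5393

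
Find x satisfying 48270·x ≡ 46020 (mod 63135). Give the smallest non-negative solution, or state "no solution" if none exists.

First find gcd(48270, 63135):
63135 = 1*48270 + 14865
48270 = 3*14865 + 3675
14865 = 4*3675 + 165
3675 = 22*165 + 45
165 = 3*45 + 30
45 = 1*30 + 15
30 = 2*15 + 0
gcd = 15 and 15 | 46020, so solutions exist. Divide through by 15: 3218x ≡ 3068 (mod 4209).
Now find 3218⁻¹ mod 4209:
4209 = 1·3218 + 991
3218 = 3·991 + 245
991 = 4·245 + 11
245 = 22·11 + 3
11 = 3·3 + 2
3 = 1·2 + 1
2 = 2·1 + 0
Back-substitute:
1 = 3 − 2
1 = −11 + 4·3
1 = 4·245 − 89·11
1 = −89·991 + 360·245
1 = 360·3218 − 1169·991
1 = −1169·4209 + 1529·3218
So 3218⁻¹ ≡ 1529 (mod 4209).
Then x ≡ 1529·3068 ≡ 2146 (mod 4209); the smallest non-negative solution is x = 2146.

2146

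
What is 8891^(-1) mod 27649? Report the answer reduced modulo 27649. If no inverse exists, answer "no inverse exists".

Run Euclid on (27649, 8891):
27649 = 3*8891 + 976
8891 = 9*976 + 107
976 = 9*107 + 13
107 = 8*13 + 3
13 = 4*3 + 1
3 = 3*1 + 0
The gcd is 1. Working backward:
1 = 13 − 4·3
1 = −4·107 + 33·13
1 = 33·976 − 301·107
1 = −301·8891 + 2742·976
1 = 2742·27649 − 8527·8891
Thus 8891·(-8527) ≡ 1 (mod 27649); reducing, -8527 mod 27649 = 19122.

19122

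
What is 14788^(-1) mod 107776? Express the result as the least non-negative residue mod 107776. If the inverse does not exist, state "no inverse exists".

Compute gcd(14788, 107776):
107776 = 7*14788 + 4260
14788 = 3*4260 + 2008
4260 = 2*2008 + 244
2008 = 8*244 + 56
244 = 4*56 + 20
56 = 2*20 + 16
20 = 1*16 + 4
16 = 4*4 + 0
gcd(14788, 107776) = 4 ≠ 1, so 14788 has no multiplicative inverse modulo 107776.

no inverse exists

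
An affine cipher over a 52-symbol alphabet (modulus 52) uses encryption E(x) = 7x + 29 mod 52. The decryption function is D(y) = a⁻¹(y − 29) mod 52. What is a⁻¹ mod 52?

15

gcd(52, 7) by repeated division:
52 = 7*7 + 3
7 = 2*3 + 1
3 = 3*1 + 0
The gcd is 1. Working backward:
1 = 7 − 2·3
1 = −2·52 + 15·7
So 7·15 ≡ 1 (mod 52).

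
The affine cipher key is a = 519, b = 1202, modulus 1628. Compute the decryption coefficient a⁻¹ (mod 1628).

963

Apply the Euclidean algorithm to 1628 and 519:
1628 = 3·519 + 71
519 = 7·71 + 22
71 = 3·22 + 5
22 = 4·5 + 2
5 = 2·2 + 1
2 = 2·1 + 0
Since gcd(519, 1628) = 1, back-substitute to write 1 as a combination:
1 = 5 − 2·2
1 = −2·22 + 9·5
1 = 9·71 − 29·22
1 = −29·519 + 212·71
1 = 212·1628 − 665·519
So 519·(-665) ≡ 1 (mod 1628), and -665 ≡ 963 (mod 1628).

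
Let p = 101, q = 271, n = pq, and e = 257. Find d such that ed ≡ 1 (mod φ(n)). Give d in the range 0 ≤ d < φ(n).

φ(n) = (p−1)(q−1) = 100·270 = 27000.
Need d with 257·d ≡ 1 (mod 27000). Apply the extended Euclidean algorithm:
27000 = 105*257 + 15
257 = 17*15 + 2
15 = 7*2 + 1
2 = 2*1 + 0
Back-substitute:
1 = 15 − 7·2
1 = −7·257 + 120·15
1 = 120·27000 − 12607·257
So 257·(-12607) ≡ 1 (mod 27000), hence d ≡ -12607 ≡ 14393 (mod 27000).

14393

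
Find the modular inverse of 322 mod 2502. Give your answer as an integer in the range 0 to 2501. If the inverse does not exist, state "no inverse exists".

no inverse exists

Compute gcd(322, 2502):
2502 = 7×322 + 248
322 = 1×248 + 74
248 = 3×74 + 26
74 = 2×26 + 22
26 = 1×22 + 4
22 = 5×4 + 2
4 = 2×2 + 0
Since gcd = 2 > 1, 322 is not a unit mod 2502.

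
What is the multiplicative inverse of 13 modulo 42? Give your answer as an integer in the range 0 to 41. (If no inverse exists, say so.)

Extended Euclidean algorithm:
42 = 3×13 + 3
13 = 4×3 + 1
3 = 3×1 + 0
The gcd is 1. Working backward:
1 = 13 − 4·3
1 = −4·42 + 13·13
So 13·13 ≡ 1 (mod 42).

13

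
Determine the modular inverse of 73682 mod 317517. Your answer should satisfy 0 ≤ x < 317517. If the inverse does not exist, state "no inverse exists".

Apply the Euclidean algorithm to 317517 and 73682:
317517 = 4*73682 + 22789
73682 = 3*22789 + 5315
22789 = 4*5315 + 1529
5315 = 3*1529 + 728
1529 = 2*728 + 73
728 = 9*73 + 71
73 = 1*71 + 2
71 = 35*2 + 1
2 = 2*1 + 0
Since gcd(73682, 317517) = 1, back-substitute to write 1 as a combination:
1 = 71 − 35·2
1 = −35·73 + 36·71
1 = 36·728 − 359·73
1 = −359·1529 + 754·728
1 = 754·5315 − 2621·1529
1 = −2621·22789 + 11238·5315
1 = 11238·73682 − 36335·22789
1 = −36335·317517 + 156578·73682
So 73682·156578 ≡ 1 (mod 317517).

156578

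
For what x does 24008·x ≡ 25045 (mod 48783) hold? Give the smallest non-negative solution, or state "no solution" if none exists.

First find gcd(24008, 48783):
48783 = 2*24008 + 767
24008 = 31*767 + 231
767 = 3*231 + 74
231 = 3*74 + 9
74 = 8*9 + 2
9 = 4*2 + 1
2 = 2*1 + 0
gcd = 1, so a unique solution mod 48783 exists.
Back-substitute for the Bézout coefficients:
1 = 9 − 4·2
1 = −4·74 + 33·9
1 = 33·231 − 103·74
1 = −103·767 + 342·231
1 = 342·24008 − 10705·767
1 = −10705·48783 + 21752·24008
So 24008·(21752) ≡ 1 (mod 48783), giving 24008⁻¹ ≡ 21752.
x ≡ 24008⁻¹·25045 ≡ 21752·25045 ≡ 19079 (mod 48783).

19079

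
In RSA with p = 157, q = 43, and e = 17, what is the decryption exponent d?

φ(n) = (p−1)(q−1) = 156·42 = 6552.
Need d with 17·d ≡ 1 (mod 6552). Apply the extended Euclidean algorithm:
6552 = 385*17 + 7
17 = 2*7 + 3
7 = 2*3 + 1
3 = 3*1 + 0
Back-substitute:
1 = 7 − 2·3
1 = −2·17 + 5·7
1 = 5·6552 − 1927·17
So 17·(-1927) ≡ 1 (mod 6552), hence d ≡ -1927 ≡ 4625 (mod 6552).

4625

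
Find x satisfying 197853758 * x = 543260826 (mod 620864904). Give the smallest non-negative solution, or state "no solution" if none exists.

253817655

First find gcd(197853758, 620864904):
620864904 = 3·197853758 + 27303630
197853758 = 7·27303630 + 6728348
27303630 = 4·6728348 + 390238
6728348 = 17·390238 + 94302
390238 = 4·94302 + 13030
94302 = 7·13030 + 3092
13030 = 4·3092 + 662
3092 = 4·662 + 444
662 = 1·444 + 218
444 = 2·218 + 8
218 = 27·8 + 2
8 = 4·2 + 0
gcd = 2 and 2 | 543260826, so solutions exist. Divide through by 2: 98926879x ≡ 271630413 (mod 310432452).
Now find 98926879⁻¹ mod 310432452:
310432452 = 3×98926879 + 13651815
98926879 = 7×13651815 + 3364174
13651815 = 4×3364174 + 195119
3364174 = 17×195119 + 47151
195119 = 4×47151 + 6515
47151 = 7×6515 + 1546
6515 = 4×1546 + 331
1546 = 4×331 + 222
331 = 1×222 + 109
222 = 2×109 + 4
109 = 27×4 + 1
4 = 4×1 + 0
Back-substitute:
1 = 109 − 27·4
1 = −27·222 + 55·109
1 = 55·331 − 82·222
1 = −82·1546 + 383·331
1 = 383·6515 − 1614·1546
1 = −1614·47151 + 11681·6515
1 = 11681·195119 − 48338·47151
1 = −48338·3364174 + 833427·195119
1 = 833427·13651815 − 3382046·3364174
1 = −3382046·98926879 + 24507749·13651815
1 = 24507749·310432452 − 76905293·98926879
So 98926879·(-76905293) ≡ 1 (mod 310432452), i.e. 98926879⁻¹ ≡ 233527159.
Then x ≡ 233527159·271630413 ≡ 253817655 (mod 310432452); the smallest non-negative solution is x = 253817655.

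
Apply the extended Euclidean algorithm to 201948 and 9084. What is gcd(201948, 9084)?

Apply Euclid's algorithm to 201948 and 9084:
201948 = 22×9084 + 2100
9084 = 4×2100 + 684
2100 = 3×684 + 48
684 = 14×48 + 12
48 = 4×12 + 0
gcd(201948, 9084) = 12.
Working backward:
12 = 684 − 14·48
12 = −14·2100 + 43·684
12 = 43·9084 − 186·2100
12 = −186·201948 + 4135·9084
So 12 = (-186)·201948 + (4135)·9084.

12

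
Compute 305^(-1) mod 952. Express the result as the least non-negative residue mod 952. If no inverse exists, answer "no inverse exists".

849

Run Euclid on (952, 305):
952 = 3*305 + 37
305 = 8*37 + 9
37 = 4*9 + 1
9 = 9*1 + 0
The gcd is 1. Working backward:
1 = 37 − 4·9
1 = −4·305 + 33·37
1 = 33·952 − 103·305
So 305·(-103) ≡ 1 (mod 952), and -103 ≡ 849 (mod 952).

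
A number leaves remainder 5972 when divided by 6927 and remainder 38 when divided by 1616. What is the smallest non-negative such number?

9080342

Write x = 5972 + 6927·k. Then 6927·k ≡ 38 − 5972 ≡ 530 (mod 1616).
Need 6927⁻¹ mod 1616. Extended Euclid on (1616, 463):
1616 = 3·463 + 227
463 = 2·227 + 9
227 = 25·9 + 2
9 = 4·2 + 1
2 = 2·1 + 0
Back-substitute:
1 = 9 − 4·2
1 = −4·227 + 101·9
1 = 101·463 − 206·227
1 = −206·1616 + 719·463
6927⁻¹ ≡ 719 (mod 1616), so k ≡ 719·530 ≡ 1310 (mod 1616).
x = 5972 + 6927·1310 = 9080342.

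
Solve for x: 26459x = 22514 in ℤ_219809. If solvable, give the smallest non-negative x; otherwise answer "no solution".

72185

First find gcd(26459, 219809):
219809 = 8*26459 + 8137
26459 = 3*8137 + 2048
8137 = 3*2048 + 1993
2048 = 1*1993 + 55
1993 = 36*55 + 13
55 = 4*13 + 3
13 = 4*3 + 1
3 = 3*1 + 0
gcd = 1, so a unique solution mod 219809 exists.
Back-substitute for the Bézout coefficients:
1 = 13 − 4·3
1 = −4·55 + 17·13
1 = 17·1993 − 616·55
1 = −616·2048 + 633·1993
1 = 633·8137 − 2515·2048
1 = −2515·26459 + 8178·8137
1 = 8178·219809 − 67939·26459
So 26459·(-67939) ≡ 1 (mod 219809), giving 26459⁻¹ ≡ 151870.
x ≡ 26459⁻¹·22514 ≡ 151870·22514 ≡ 72185 (mod 219809).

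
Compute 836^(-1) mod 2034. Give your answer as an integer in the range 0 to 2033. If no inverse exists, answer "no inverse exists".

no inverse exists

Compute gcd(836, 2034):
2034 = 2*836 + 362
836 = 2*362 + 112
362 = 3*112 + 26
112 = 4*26 + 8
26 = 3*8 + 2
8 = 4*2 + 0
Since gcd = 2 > 1, 836 is not a unit mod 2034.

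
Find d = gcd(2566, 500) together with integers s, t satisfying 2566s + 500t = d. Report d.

2

Repeated division:
2566 = 5*500 + 66
500 = 7*66 + 38
66 = 1*38 + 28
38 = 1*28 + 10
28 = 2*10 + 8
10 = 1*8 + 2
8 = 4*2 + 0
gcd(2566, 500) = 2.
Express as a combination:
2 = 10 − 8
2 = −28 + 3·10
2 = 3·38 − 4·28
2 = −4·66 + 7·38
2 = 7·500 − 53·66
2 = −53·2566 + 272·500
So 2 = (-53)·2566 + (272)·500.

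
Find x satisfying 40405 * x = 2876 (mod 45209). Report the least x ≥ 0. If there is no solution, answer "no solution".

First find gcd(40405, 45209):
45209 = 1×40405 + 4804
40405 = 8×4804 + 1973
4804 = 2×1973 + 858
1973 = 2×858 + 257
858 = 3×257 + 87
257 = 2×87 + 83
87 = 1×83 + 4
83 = 20×4 + 3
4 = 1×3 + 1
3 = 3×1 + 0
gcd = 1, so a unique solution mod 45209 exists.
Back-substitute for the Bézout coefficients:
1 = 4 − 3
1 = −83 + 21·4
1 = 21·87 − 22·83
1 = −22·257 + 65·87
1 = 65·858 − 217·257
1 = −217·1973 + 499·858
1 = 499·4804 − 1215·1973
1 = −1215·40405 + 10219·4804
1 = 10219·45209 − 11434·40405
So 40405·(-11434) ≡ 1 (mod 45209), giving 40405⁻¹ ≡ 33775.
x ≡ 40405⁻¹·2876 ≡ 33775·2876 ≡ 27968 (mod 45209).

27968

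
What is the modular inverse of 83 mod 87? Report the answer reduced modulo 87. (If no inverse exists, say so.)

gcd(87, 83) by repeated division:
87 = 1*83 + 4
83 = 20*4 + 3
4 = 1*3 + 1
3 = 3*1 + 0
The gcd is 1. Working backward:
1 = 4 − 3
1 = −83 + 21·4
1 = 21·87 − 22·83
Hence 83⁻¹ ≡ -22 ≡ 65 (mod 87).

65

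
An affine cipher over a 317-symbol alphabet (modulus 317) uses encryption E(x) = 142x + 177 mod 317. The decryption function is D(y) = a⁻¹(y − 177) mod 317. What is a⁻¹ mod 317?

Apply the Euclidean algorithm to 317 and 142:
317 = 2·142 + 33
142 = 4·33 + 10
33 = 3·10 + 3
10 = 3·3 + 1
3 = 3·1 + 0
gcd = 1, so the inverse exists. Back-substitute:
1 = 10 − 3·3
1 = −3·33 + 10·10
1 = 10·142 − 43·33
1 = −43·317 + 96·142
So 142·96 ≡ 1 (mod 317).

96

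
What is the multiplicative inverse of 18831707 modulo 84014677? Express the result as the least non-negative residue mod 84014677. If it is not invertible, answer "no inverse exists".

gcd(84014677, 18831707) by repeated division:
84014677 = 4·18831707 + 8687849
18831707 = 2·8687849 + 1456009
8687849 = 5·1456009 + 1407804
1456009 = 1·1407804 + 48205
1407804 = 29·48205 + 9859
48205 = 4·9859 + 8769
9859 = 1·8769 + 1090
8769 = 8·1090 + 49
1090 = 22·49 + 12
49 = 4·12 + 1
12 = 12·1 + 0
gcd = 1, so the inverse exists. Back-substitute:
1 = 49 − 4·12
1 = −4·1090 + 89·49
1 = 89·8769 − 716·1090
1 = −716·9859 + 805·8769
1 = 805·48205 − 3936·9859
1 = −3936·1407804 + 114949·48205
1 = 114949·1456009 − 118885·1407804
1 = −118885·8687849 + 709374·1456009
1 = 709374·18831707 − 1537633·8687849
1 = −1537633·84014677 + 6859906·18831707
So 18831707·6859906 ≡ 1 (mod 84014677).

6859906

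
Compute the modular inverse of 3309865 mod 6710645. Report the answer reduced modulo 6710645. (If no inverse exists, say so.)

no inverse exists

Euclidean algorithm on 6710645, 3309865:
6710645 = 2·3309865 + 90915
3309865 = 36·90915 + 36925
90915 = 2·36925 + 17065
36925 = 2·17065 + 2795
17065 = 6·2795 + 295
2795 = 9·295 + 140
295 = 2·140 + 15
140 = 9·15 + 5
15 = 3·5 + 0
Since gcd = 5 > 1, 3309865 is not a unit mod 6710645.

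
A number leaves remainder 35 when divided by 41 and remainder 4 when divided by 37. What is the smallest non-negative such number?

855

Write x = 35 + 41·k. Then 41·k ≡ 4 − 35 ≡ 6 (mod 37).
Need 41⁻¹ mod 37. Extended Euclid on (37, 4):
37 = 9·4 + 1
4 = 4·1 + 0
Back-substitute:
1 = 37 − 9·4
41⁻¹ ≡ 28 (mod 37), so k ≡ 28·6 ≡ 20 (mod 37).
x = 35 + 41·20 = 855.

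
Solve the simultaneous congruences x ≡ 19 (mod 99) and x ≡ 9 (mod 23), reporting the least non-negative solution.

1504

Write x = 19 + 99·k. Then 99·k ≡ 9 − 19 ≡ 13 (mod 23).
Need 99⁻¹ mod 23. Extended Euclid on (23, 7):
23 = 3×7 + 2
7 = 3×2 + 1
2 = 2×1 + 0
Back-substitute:
1 = 7 − 3·2
1 = −3·23 + 10·7
99⁻¹ ≡ 10 (mod 23), so k ≡ 10·13 ≡ 15 (mod 23).
x = 19 + 99·15 = 1504.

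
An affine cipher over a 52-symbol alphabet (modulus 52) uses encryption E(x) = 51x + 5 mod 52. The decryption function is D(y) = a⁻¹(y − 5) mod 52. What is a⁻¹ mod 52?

51

Run Euclid on (52, 51):
52 = 1×51 + 1
51 = 51×1 + 0
Since gcd(51, 52) = 1, back-substitute to write 1 as a combination:
1 = 52 − 51
Hence 51⁻¹ ≡ -1 ≡ 51 (mod 52).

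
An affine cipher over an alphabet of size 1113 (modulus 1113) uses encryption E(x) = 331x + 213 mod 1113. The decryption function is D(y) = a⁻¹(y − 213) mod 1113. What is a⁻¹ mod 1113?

Extended Euclidean algorithm:
1113 = 3·331 + 120
331 = 2·120 + 91
120 = 1·91 + 29
91 = 3·29 + 4
29 = 7·4 + 1
4 = 4·1 + 0
The gcd is 1. Working backward:
1 = 29 − 7·4
1 = −7·91 + 22·29
1 = 22·120 − 29·91
1 = −29·331 + 80·120
1 = 80·1113 − 269·331
So 331·(-269) ≡ 1 (mod 1113), and -269 ≡ 844 (mod 1113).

844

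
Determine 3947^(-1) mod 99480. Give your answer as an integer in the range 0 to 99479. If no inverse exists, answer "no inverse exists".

31883

Run Euclid on (99480, 3947):
99480 = 25×3947 + 805
3947 = 4×805 + 727
805 = 1×727 + 78
727 = 9×78 + 25
78 = 3×25 + 3
25 = 8×3 + 1
3 = 3×1 + 0
gcd = 1, so the inverse exists. Back-substitute:
1 = 25 − 8·3
1 = −8·78 + 25·25
1 = 25·727 − 233·78
1 = −233·805 + 258·727
1 = 258·3947 − 1265·805
1 = −1265·99480 + 31883·3947
So 3947·31883 ≡ 1 (mod 99480).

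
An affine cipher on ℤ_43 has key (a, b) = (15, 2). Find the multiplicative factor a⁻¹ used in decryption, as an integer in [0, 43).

Apply the Euclidean algorithm to 43 and 15:
43 = 2×15 + 13
15 = 1×13 + 2
13 = 6×2 + 1
2 = 2×1 + 0
The gcd is 1. Working backward:
1 = 13 − 6·2
1 = −6·15 + 7·13
1 = 7·43 − 20·15
Hence 15⁻¹ ≡ -20 ≡ 23 (mod 43).

23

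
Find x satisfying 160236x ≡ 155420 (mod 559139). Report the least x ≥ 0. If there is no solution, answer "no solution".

First find gcd(160236, 559139):
559139 = 3×160236 + 78431
160236 = 2×78431 + 3374
78431 = 23×3374 + 829
3374 = 4×829 + 58
829 = 14×58 + 17
58 = 3×17 + 7
17 = 2×7 + 3
7 = 2×3 + 1
3 = 3×1 + 0
gcd = 1, so a unique solution mod 559139 exists.
Back-substitute for the Bézout coefficients:
1 = 7 − 2·3
1 = −2·17 + 5·7
1 = 5·58 − 17·17
1 = −17·829 + 243·58
1 = 243·3374 − 989·829
1 = −989·78431 + 22990·3374
1 = 22990·160236 − 46969·78431
1 = −46969·559139 + 163897·160236
So 160236·(163897) ≡ 1 (mod 559139), giving 160236⁻¹ ≡ 163897.
x ≡ 160236⁻¹·155420 ≡ 163897·155420 ≡ 176317 (mod 559139).

176317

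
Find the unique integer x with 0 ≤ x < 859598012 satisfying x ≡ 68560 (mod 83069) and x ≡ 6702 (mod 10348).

754168942

Write x = 68560 + 83069·k. Then 83069·k ≡ 6702 − 68560 ≡ 230 (mod 10348).
Need 83069⁻¹ mod 10348. Extended Euclid on (10348, 285):
10348 = 36*285 + 88
285 = 3*88 + 21
88 = 4*21 + 4
21 = 5*4 + 1
4 = 4*1 + 0
Back-substitute:
1 = 21 − 5·4
1 = −5·88 + 21·21
1 = 21·285 − 68·88
1 = −68·10348 + 2469·285
83069⁻¹ ≡ 2469 (mod 10348), so k ≡ 2469·230 ≡ 9078 (mod 10348).
x = 68560 + 83069·9078 = 754168942.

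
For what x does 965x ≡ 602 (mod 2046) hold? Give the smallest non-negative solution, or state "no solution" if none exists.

First find gcd(965, 2046):
2046 = 2*965 + 116
965 = 8*116 + 37
116 = 3*37 + 5
37 = 7*5 + 2
5 = 2*2 + 1
2 = 2*1 + 0
gcd = 1, so a unique solution mod 2046 exists.
Back-substitute for the Bézout coefficients:
1 = 5 − 2·2
1 = −2·37 + 15·5
1 = 15·116 − 47·37
1 = −47·965 + 391·116
1 = 391·2046 − 829·965
So 965·(-829) ≡ 1 (mod 2046), giving 965⁻¹ ≡ 1217.
x ≡ 965⁻¹·602 ≡ 1217·602 ≡ 166 (mod 2046).

166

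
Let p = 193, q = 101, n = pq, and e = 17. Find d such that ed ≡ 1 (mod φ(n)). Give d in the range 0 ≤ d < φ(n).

13553

φ(n) = (p−1)(q−1) = 192·100 = 19200.
Need d with 17·d ≡ 1 (mod 19200). Apply the extended Euclidean algorithm:
19200 = 1129*17 + 7
17 = 2*7 + 3
7 = 2*3 + 1
3 = 3*1 + 0
Back-substitute:
1 = 7 − 2·3
1 = −2·17 + 5·7
1 = 5·19200 − 5647·17
So 17·(-5647) ≡ 1 (mod 19200), hence d ≡ -5647 ≡ 13553 (mod 19200).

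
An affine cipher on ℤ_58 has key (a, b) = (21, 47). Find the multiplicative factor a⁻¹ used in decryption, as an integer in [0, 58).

47

Run Euclid on (58, 21):
58 = 2×21 + 16
21 = 1×16 + 5
16 = 3×5 + 1
5 = 5×1 + 0
Since gcd(21, 58) = 1, back-substitute to write 1 as a combination:
1 = 16 − 3·5
1 = −3·21 + 4·16
1 = 4·58 − 11·21
So 21·(-11) ≡ 1 (mod 58), and -11 ≡ 47 (mod 58).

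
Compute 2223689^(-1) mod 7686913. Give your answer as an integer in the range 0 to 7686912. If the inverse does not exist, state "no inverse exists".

no inverse exists

Compute gcd(2223689, 7686913):
7686913 = 3×2223689 + 1015846
2223689 = 2×1015846 + 191997
1015846 = 5×191997 + 55861
191997 = 3×55861 + 24414
55861 = 2×24414 + 7033
24414 = 3×7033 + 3315
7033 = 2×3315 + 403
3315 = 8×403 + 91
403 = 4×91 + 39
91 = 2×39 + 13
39 = 3×13 + 0
Since gcd = 13 > 1, 2223689 is not a unit mod 7686913.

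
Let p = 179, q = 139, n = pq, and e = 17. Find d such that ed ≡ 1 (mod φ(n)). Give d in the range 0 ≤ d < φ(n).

φ(n) = (p−1)(q−1) = 178·138 = 24564.
Need d with 17·d ≡ 1 (mod 24564). Apply the extended Euclidean algorithm:
24564 = 1444·17 + 16
17 = 1·16 + 1
16 = 16·1 + 0
Back-substitute:
1 = 17 − 16
1 = −24564 + 1445·17
So 17·1445 ≡ 1 (mod 24564), hence d = 1445.

1445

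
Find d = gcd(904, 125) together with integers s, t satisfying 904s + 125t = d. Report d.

Repeated division:
904 = 7×125 + 29
125 = 4×29 + 9
29 = 3×9 + 2
9 = 4×2 + 1
2 = 2×1 + 0
gcd(904, 125) = 1.
Working backward:
1 = 9 − 4·2
1 = −4·29 + 13·9
1 = 13·125 − 56·29
1 = −56·904 + 405·125
So 1 = (-56)·904 + (405)·125.

1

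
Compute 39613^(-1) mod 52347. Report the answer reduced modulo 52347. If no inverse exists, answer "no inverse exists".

Run Euclid on (52347, 39613):
52347 = 1×39613 + 12734
39613 = 3×12734 + 1411
12734 = 9×1411 + 35
1411 = 40×35 + 11
35 = 3×11 + 2
11 = 5×2 + 1
2 = 2×1 + 0
gcd = 1, so the inverse exists. Back-substitute:
1 = 11 − 5·2
1 = −5·35 + 16·11
1 = 16·1411 − 645·35
1 = −645·12734 + 5821·1411
1 = 5821·39613 − 18108·12734
1 = −18108·52347 + 23929·39613
So 39613·23929 ≡ 1 (mod 52347).

23929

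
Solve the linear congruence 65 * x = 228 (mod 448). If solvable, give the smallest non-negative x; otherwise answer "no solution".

First find gcd(65, 448):
448 = 6×65 + 58
65 = 1×58 + 7
58 = 8×7 + 2
7 = 3×2 + 1
2 = 2×1 + 0
gcd = 1, so a unique solution mod 448 exists.
Back-substitute for the Bézout coefficients:
1 = 7 − 3·2
1 = −3·58 + 25·7
1 = 25·65 − 28·58
1 = −28·448 + 193·65
So 65·(193) ≡ 1 (mod 448), giving 65⁻¹ ≡ 193.
x ≡ 65⁻¹·228 ≡ 193·228 ≡ 100 (mod 448).

100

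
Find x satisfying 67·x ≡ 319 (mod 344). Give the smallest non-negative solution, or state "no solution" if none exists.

205

First find gcd(67, 344):
344 = 5*67 + 9
67 = 7*9 + 4
9 = 2*4 + 1
4 = 4*1 + 0
gcd = 1, so a unique solution mod 344 exists.
Back-substitute for the Bézout coefficients:
1 = 9 − 2·4
1 = −2·67 + 15·9
1 = 15·344 − 77·67
So 67·(-77) ≡ 1 (mod 344), giving 67⁻¹ ≡ 267.
x ≡ 67⁻¹·319 ≡ 267·319 ≡ 205 (mod 344).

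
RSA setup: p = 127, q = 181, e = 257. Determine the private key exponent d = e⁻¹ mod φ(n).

φ(n) = (p−1)(q−1) = 126·180 = 22680.
Need d with 257·d ≡ 1 (mod 22680). Apply the extended Euclidean algorithm:
22680 = 88·257 + 64
257 = 4·64 + 1
64 = 64·1 + 0
Back-substitute:
1 = 257 − 4·64
1 = −4·22680 + 353·257
So 257·353 ≡ 1 (mod 22680), hence d = 353.

353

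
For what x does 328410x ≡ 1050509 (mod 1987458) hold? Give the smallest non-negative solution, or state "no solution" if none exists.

no solution

gcd(328410, 1987458):
1987458 = 6×328410 + 16998
328410 = 19×16998 + 5448
16998 = 3×5448 + 654
5448 = 8×654 + 216
654 = 3×216 + 6
216 = 36×6 + 0
gcd = 6, but 6 ∤ 1050509, so the congruence has no solution.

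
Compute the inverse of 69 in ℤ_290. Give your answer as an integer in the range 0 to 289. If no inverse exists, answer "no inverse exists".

269

Extended Euclidean algorithm:
290 = 4×69 + 14
69 = 4×14 + 13
14 = 1×13 + 1
13 = 13×1 + 0
gcd = 1, so the inverse exists. Back-substitute:
1 = 14 − 13
1 = −69 + 5·14
1 = 5·290 − 21·69
Thus 69·(-21) ≡ 1 (mod 290); reducing, -21 mod 290 = 269.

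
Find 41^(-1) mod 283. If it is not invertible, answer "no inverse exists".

214

Extended Euclidean algorithm:
283 = 6×41 + 37
41 = 1×37 + 4
37 = 9×4 + 1
4 = 4×1 + 0
Since gcd(41, 283) = 1, back-substitute to write 1 as a combination:
1 = 37 − 9·4
1 = −9·41 + 10·37
1 = 10·283 − 69·41
Thus 41·(-69) ≡ 1 (mod 283); reducing, -69 mod 283 = 214.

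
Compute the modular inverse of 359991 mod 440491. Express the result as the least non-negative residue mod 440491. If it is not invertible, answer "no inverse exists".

gcd(440491, 359991) by repeated division:
440491 = 1×359991 + 80500
359991 = 4×80500 + 37991
80500 = 2×37991 + 4518
37991 = 8×4518 + 1847
4518 = 2×1847 + 824
1847 = 2×824 + 199
824 = 4×199 + 28
199 = 7×28 + 3
28 = 9×3 + 1
3 = 3×1 + 0
The gcd is 1. Working backward:
1 = 28 − 9·3
1 = −9·199 + 64·28
1 = 64·824 − 265·199
1 = −265·1847 + 594·824
1 = 594·4518 − 1453·1847
1 = −1453·37991 + 12218·4518
1 = 12218·80500 − 25889·37991
1 = −25889·359991 + 115774·80500
1 = 115774·440491 − 141663·359991
Hence 359991⁻¹ ≡ -141663 ≡ 298828 (mod 440491).

298828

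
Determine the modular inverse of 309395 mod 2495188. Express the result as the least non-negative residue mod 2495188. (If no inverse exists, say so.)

gcd(2495188, 309395) by repeated division:
2495188 = 8·309395 + 20028
309395 = 15·20028 + 8975
20028 = 2·8975 + 2078
8975 = 4·2078 + 663
2078 = 3·663 + 89
663 = 7·89 + 40
89 = 2·40 + 9
40 = 4·9 + 4
9 = 2·4 + 1
4 = 4·1 + 0
gcd = 1, so the inverse exists. Back-substitute:
1 = 9 − 2·4
1 = −2·40 + 9·9
1 = 9·89 − 20·40
1 = −20·663 + 149·89
1 = 149·2078 − 467·663
1 = −467·8975 + 2017·2078
1 = 2017·20028 − 4501·8975
1 = −4501·309395 + 69532·20028
1 = 69532·2495188 − 560757·309395
Thus 309395·(-560757) ≡ 1 (mod 2495188); reducing, -560757 mod 2495188 = 1934431.

1934431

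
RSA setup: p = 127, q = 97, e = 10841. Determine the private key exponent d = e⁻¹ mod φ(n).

φ(n) = (p−1)(q−1) = 126·96 = 12096.
Need d with 10841·d ≡ 1 (mod 12096). Apply the extended Euclidean algorithm:
12096 = 1·10841 + 1255
10841 = 8·1255 + 801
1255 = 1·801 + 454
801 = 1·454 + 347
454 = 1·347 + 107
347 = 3·107 + 26
107 = 4·26 + 3
26 = 8·3 + 2
3 = 1·2 + 1
2 = 2·1 + 0
Back-substitute:
1 = 3 − 2
1 = −26 + 9·3
1 = 9·107 − 37·26
1 = −37·347 + 120·107
1 = 120·454 − 157·347
1 = −157·801 + 277·454
1 = 277·1255 − 434·801
1 = −434·10841 + 3749·1255
1 = 3749·12096 − 4183·10841
So 10841·(-4183) ≡ 1 (mod 12096), hence d ≡ -4183 ≡ 7913 (mod 12096).

7913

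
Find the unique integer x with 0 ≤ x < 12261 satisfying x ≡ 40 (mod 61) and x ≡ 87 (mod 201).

11142

Write x = 40 + 61·k. Then 61·k ≡ 87 − 40 ≡ 47 (mod 201).
Need 61⁻¹ mod 201. Extended Euclid on (201, 61):
201 = 3*61 + 18
61 = 3*18 + 7
18 = 2*7 + 4
7 = 1*4 + 3
4 = 1*3 + 1
3 = 3*1 + 0
Back-substitute:
1 = 4 − 3
1 = −7 + 2·4
1 = 2·18 − 5·7
1 = −5·61 + 17·18
1 = 17·201 − 56·61
61⁻¹ ≡ 145 (mod 201), so k ≡ 145·47 ≡ 182 (mod 201).
x = 40 + 61·182 = 11142.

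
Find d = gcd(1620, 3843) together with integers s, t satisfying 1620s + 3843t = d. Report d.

Apply Euclid's algorithm to 3843 and 1620:
3843 = 2·1620 + 603
1620 = 2·603 + 414
603 = 1·414 + 189
414 = 2·189 + 36
189 = 5·36 + 9
36 = 4·9 + 0
gcd(1620, 3843) = 9.
Back-substituting:
9 = 189 − 5·36
9 = −5·414 + 11·189
9 = 11·603 − 16·414
9 = −16·1620 + 43·603
9 = 43·3843 − 102·1620
So 9 = (43)·3843 + (-102)·1620.

9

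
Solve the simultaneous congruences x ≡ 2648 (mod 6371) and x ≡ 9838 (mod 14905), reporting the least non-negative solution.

Write x = 2648 + 6371·k. Then 6371·k ≡ 9838 − 2648 ≡ 7190 (mod 14905).
Need 6371⁻¹ mod 14905. Extended Euclid on (14905, 6371):
14905 = 2×6371 + 2163
6371 = 2×2163 + 2045
2163 = 1×2045 + 118
2045 = 17×118 + 39
118 = 3×39 + 1
39 = 39×1 + 0
Back-substitute:
1 = 118 − 3·39
1 = −3·2045 + 52·118
1 = 52·2163 − 55·2045
1 = −55·6371 + 162·2163
1 = 162·14905 − 379·6371
6371⁻¹ ≡ 14526 (mod 14905), so k ≡ 14526·7190 ≡ 2605 (mod 14905).
x = 2648 + 6371·2605 = 16599103.

16599103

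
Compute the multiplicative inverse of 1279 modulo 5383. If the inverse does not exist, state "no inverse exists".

4133

gcd(5383, 1279) by repeated division:
5383 = 4×1279 + 267
1279 = 4×267 + 211
267 = 1×211 + 56
211 = 3×56 + 43
56 = 1×43 + 13
43 = 3×13 + 4
13 = 3×4 + 1
4 = 4×1 + 0
Since gcd(1279, 5383) = 1, back-substitute to write 1 as a combination:
1 = 13 − 3·4
1 = −3·43 + 10·13
1 = 10·56 − 13·43
1 = −13·211 + 49·56
1 = 49·267 − 62·211
1 = −62·1279 + 297·267
1 = 297·5383 − 1250·1279
Hence 1279⁻¹ ≡ -1250 ≡ 4133 (mod 5383).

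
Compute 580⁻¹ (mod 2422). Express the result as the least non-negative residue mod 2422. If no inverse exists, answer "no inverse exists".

no inverse exists

Compute gcd(580, 2422):
2422 = 4×580 + 102
580 = 5×102 + 70
102 = 1×70 + 32
70 = 2×32 + 6
32 = 5×6 + 2
6 = 3×2 + 0
Since gcd = 2 > 1, 580 is not a unit mod 2422.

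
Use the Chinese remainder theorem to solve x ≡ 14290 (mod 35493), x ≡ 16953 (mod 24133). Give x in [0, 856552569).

Write x = 14290 + 35493·k. Then 35493·k ≡ 16953 − 14290 ≡ 2663 (mod 24133).
Need 35493⁻¹ mod 24133. Extended Euclid on (24133, 11360):
24133 = 2*11360 + 1413
11360 = 8*1413 + 56
1413 = 25*56 + 13
56 = 4*13 + 4
13 = 3*4 + 1
4 = 4*1 + 0
Back-substitute:
1 = 13 − 3·4
1 = −3·56 + 13·13
1 = 13·1413 − 328·56
1 = −328·11360 + 2637·1413
1 = 2637·24133 − 5602·11360
35493⁻¹ ≡ 18531 (mod 24133), so k ≡ 18531·2663 ≡ 20201 (mod 24133).
x = 14290 + 35493·20201 = 717008383.

717008383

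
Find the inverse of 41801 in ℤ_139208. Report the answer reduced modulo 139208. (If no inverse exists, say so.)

Run Euclid on (139208, 41801):
139208 = 3·41801 + 13805
41801 = 3·13805 + 386
13805 = 35·386 + 295
386 = 1·295 + 91
295 = 3·91 + 22
91 = 4·22 + 3
22 = 7·3 + 1
3 = 3·1 + 0
The gcd is 1. Working backward:
1 = 22 − 7·3
1 = −7·91 + 29·22
1 = 29·295 − 94·91
1 = −94·386 + 123·295
1 = 123·13805 − 4399·386
1 = −4399·41801 + 13320·13805
1 = 13320·139208 − 44359·41801
So 41801·(-44359) ≡ 1 (mod 139208), and -44359 ≡ 94849 (mod 139208).

94849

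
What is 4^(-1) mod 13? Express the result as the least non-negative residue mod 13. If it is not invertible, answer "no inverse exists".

Run Euclid on (13, 4):
13 = 3×4 + 1
4 = 4×1 + 0
Since gcd(4, 13) = 1, back-substitute to write 1 as a combination:
1 = 13 − 3·4
Thus 4·(-3) ≡ 1 (mod 13); reducing, -3 mod 13 = 10.

10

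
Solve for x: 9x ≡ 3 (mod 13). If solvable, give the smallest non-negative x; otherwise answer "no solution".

9

First find gcd(9, 13):
13 = 1·9 + 4
9 = 2·4 + 1
4 = 4·1 + 0
gcd = 1, so a unique solution mod 13 exists.
Back-substitute for the Bézout coefficients:
1 = 9 − 2·4
1 = −2·13 + 3·9
So 9·(3) ≡ 1 (mod 13), giving 9⁻¹ ≡ 3.
x ≡ 9⁻¹·3 ≡ 3·3 ≡ 9 (mod 13).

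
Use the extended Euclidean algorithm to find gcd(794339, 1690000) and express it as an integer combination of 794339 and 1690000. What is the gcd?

Repeated division:
1690000 = 2*794339 + 101322
794339 = 7*101322 + 85085
101322 = 1*85085 + 16237
85085 = 5*16237 + 3900
16237 = 4*3900 + 637
3900 = 6*637 + 78
637 = 8*78 + 13
78 = 6*13 + 0
gcd(794339, 1690000) = 13.
Express as a combination:
13 = 637 − 8·78
13 = −8·3900 + 49·637
13 = 49·16237 − 204·3900
13 = −204·85085 + 1069·16237
13 = 1069·101322 − 1273·85085
13 = −1273·794339 + 9980·101322
13 = 9980·1690000 − 21233·794339
So 13 = (9980)·1690000 + (-21233)·794339.

13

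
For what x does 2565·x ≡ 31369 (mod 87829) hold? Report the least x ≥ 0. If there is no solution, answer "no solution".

36445

First find gcd(2565, 87829):
87829 = 34×2565 + 619
2565 = 4×619 + 89
619 = 6×89 + 85
89 = 1×85 + 4
85 = 21×4 + 1
4 = 4×1 + 0
gcd = 1, so a unique solution mod 87829 exists.
Back-substitute for the Bézout coefficients:
1 = 85 − 21·4
1 = −21·89 + 22·85
1 = 22·619 − 153·89
1 = −153·2565 + 634·619
1 = 634·87829 − 21709·2565
So 2565·(-21709) ≡ 1 (mod 87829), giving 2565⁻¹ ≡ 66120.
x ≡ 2565⁻¹·31369 ≡ 66120·31369 ≡ 36445 (mod 87829).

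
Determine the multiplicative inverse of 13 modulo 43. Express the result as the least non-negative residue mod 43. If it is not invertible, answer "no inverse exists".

Run Euclid on (43, 13):
43 = 3·13 + 4
13 = 3·4 + 1
4 = 4·1 + 0
gcd = 1, so the inverse exists. Back-substitute:
1 = 13 − 3·4
1 = −3·43 + 10·13
So 13·10 ≡ 1 (mod 43).

10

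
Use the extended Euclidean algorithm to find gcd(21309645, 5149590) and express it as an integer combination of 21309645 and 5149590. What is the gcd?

15

Apply Euclid's algorithm to 21309645 and 5149590:
21309645 = 4×5149590 + 711285
5149590 = 7×711285 + 170595
711285 = 4×170595 + 28905
170595 = 5×28905 + 26070
28905 = 1×26070 + 2835
26070 = 9×2835 + 555
2835 = 5×555 + 60
555 = 9×60 + 15
60 = 4×15 + 0
gcd(21309645, 5149590) = 15.
Back-substituting:
15 = 555 − 9·60
15 = −9·2835 + 46·555
15 = 46·26070 − 423·2835
15 = −423·28905 + 469·26070
15 = 469·170595 − 2768·28905
15 = −2768·711285 + 11541·170595
15 = 11541·5149590 − 83555·711285
15 = −83555·21309645 + 345761·5149590
So 15 = (-83555)·21309645 + (345761)·5149590.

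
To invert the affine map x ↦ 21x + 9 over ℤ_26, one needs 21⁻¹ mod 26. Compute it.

Run Euclid on (26, 21):
26 = 1*21 + 5
21 = 4*5 + 1
5 = 5*1 + 0
The gcd is 1. Working backward:
1 = 21 − 4·5
1 = −4·26 + 5·21
So 21·5 ≡ 1 (mod 26).

5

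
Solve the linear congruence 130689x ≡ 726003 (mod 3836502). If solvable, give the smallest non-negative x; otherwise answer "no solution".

First find gcd(130689, 3836502):
3836502 = 29·130689 + 46521
130689 = 2·46521 + 37647
46521 = 1·37647 + 8874
37647 = 4·8874 + 2151
8874 = 4·2151 + 270
2151 = 7·270 + 261
270 = 1·261 + 9
261 = 29·9 + 0
gcd = 9 and 9 | 726003, so solutions exist. Divide through by 9: 14521x ≡ 80667 (mod 426278).
Now find 14521⁻¹ mod 426278:
426278 = 29*14521 + 5169
14521 = 2*5169 + 4183
5169 = 1*4183 + 986
4183 = 4*986 + 239
986 = 4*239 + 30
239 = 7*30 + 29
30 = 1*29 + 1
29 = 29*1 + 0
Back-substitute:
1 = 30 − 29
1 = −239 + 8·30
1 = 8·986 − 33·239
1 = −33·4183 + 140·986
1 = 140·5169 − 173·4183
1 = −173·14521 + 486·5169
1 = 486·426278 − 14267·14521
So 14521·(-14267) ≡ 1 (mod 426278), i.e. 14521⁻¹ ≡ 412011.
Then x ≡ 412011·80667 ≡ 74511 (mod 426278); the smallest non-negative solution is x = 74511.

74511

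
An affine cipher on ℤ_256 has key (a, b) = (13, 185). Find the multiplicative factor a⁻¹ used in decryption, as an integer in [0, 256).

Run Euclid on (256, 13):
256 = 19·13 + 9
13 = 1·9 + 4
9 = 2·4 + 1
4 = 4·1 + 0
gcd = 1, so the inverse exists. Back-substitute:
1 = 9 − 2·4
1 = −2·13 + 3·9
1 = 3·256 − 59·13
Thus 13·(-59) ≡ 1 (mod 256); reducing, -59 mod 256 = 197.

197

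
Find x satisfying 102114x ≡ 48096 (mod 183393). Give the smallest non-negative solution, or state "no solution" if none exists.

First find gcd(102114, 183393):
183393 = 1·102114 + 81279
102114 = 1·81279 + 20835
81279 = 3·20835 + 18774
20835 = 1·18774 + 2061
18774 = 9·2061 + 225
2061 = 9·225 + 36
225 = 6·36 + 9
36 = 4·9 + 0
gcd = 9 and 9 | 48096, so solutions exist. Divide through by 9: 11346x ≡ 5344 (mod 20377).
Now find 11346⁻¹ mod 20377:
20377 = 1×11346 + 9031
11346 = 1×9031 + 2315
9031 = 3×2315 + 2086
2315 = 1×2086 + 229
2086 = 9×229 + 25
229 = 9×25 + 4
25 = 6×4 + 1
4 = 4×1 + 0
Back-substitute:
1 = 25 − 6·4
1 = −6·229 + 55·25
1 = 55·2086 − 501·229
1 = −501·2315 + 556·2086
1 = 556·9031 − 2169·2315
1 = −2169·11346 + 2725·9031
1 = 2725·20377 − 4894·11346
So 11346·(-4894) ≡ 1 (mod 20377), i.e. 11346⁻¹ ≡ 15483.
Then x ≡ 15483·5344 ≡ 10532 (mod 20377); the smallest non-negative solution is x = 10532.

10532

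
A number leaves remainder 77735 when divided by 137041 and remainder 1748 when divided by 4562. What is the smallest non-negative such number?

Write x = 77735 + 137041·k. Then 137041·k ≡ 1748 − 77735 ≡ 1567 (mod 4562).
Need 137041⁻¹ mod 4562. Extended Euclid on (4562, 181):
4562 = 25×181 + 37
181 = 4×37 + 33
37 = 1×33 + 4
33 = 8×4 + 1
4 = 4×1 + 0
Back-substitute:
1 = 33 − 8·4
1 = −8·37 + 9·33
1 = 9·181 − 44·37
1 = −44·4562 + 1109·181
137041⁻¹ ≡ 1109 (mod 4562), so k ≡ 1109·1567 ≡ 4243 (mod 4562).
x = 77735 + 137041·4243 = 581542698.

581542698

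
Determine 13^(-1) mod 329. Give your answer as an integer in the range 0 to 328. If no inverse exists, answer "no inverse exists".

76

gcd(329, 13) by repeated division:
329 = 25·13 + 4
13 = 3·4 + 1
4 = 4·1 + 0
Since gcd(13, 329) = 1, back-substitute to write 1 as a combination:
1 = 13 − 3·4
1 = −3·329 + 76·13
So 13·76 ≡ 1 (mod 329).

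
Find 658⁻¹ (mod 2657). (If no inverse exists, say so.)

gcd(2657, 658) by repeated division:
2657 = 4×658 + 25
658 = 26×25 + 8
25 = 3×8 + 1
8 = 8×1 + 0
The gcd is 1. Working backward:
1 = 25 − 3·8
1 = −3·658 + 79·25
1 = 79·2657 − 319·658
Hence 658⁻¹ ≡ -319 ≡ 2338 (mod 2657).

2338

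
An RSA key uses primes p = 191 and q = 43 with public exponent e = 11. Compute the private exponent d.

1451

φ(n) = (p−1)(q−1) = 190·42 = 7980.
Need d with 11·d ≡ 1 (mod 7980). Apply the extended Euclidean algorithm:
7980 = 725·11 + 5
11 = 2·5 + 1
5 = 5·1 + 0
Back-substitute:
1 = 11 − 2·5
1 = −2·7980 + 1451·11
So 11·1451 ≡ 1 (mod 7980), hence d = 1451.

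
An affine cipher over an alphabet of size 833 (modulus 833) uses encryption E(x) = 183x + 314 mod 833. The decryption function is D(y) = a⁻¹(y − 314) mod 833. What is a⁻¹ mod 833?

701

Extended Euclidean algorithm:
833 = 4*183 + 101
183 = 1*101 + 82
101 = 1*82 + 19
82 = 4*19 + 6
19 = 3*6 + 1
6 = 6*1 + 0
gcd = 1, so the inverse exists. Back-substitute:
1 = 19 − 3·6
1 = −3·82 + 13·19
1 = 13·101 − 16·82
1 = −16·183 + 29·101
1 = 29·833 − 132·183
Thus 183·(-132) ≡ 1 (mod 833); reducing, -132 mod 833 = 701.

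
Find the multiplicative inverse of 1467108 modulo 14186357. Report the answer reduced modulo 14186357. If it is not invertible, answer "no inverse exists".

11911321

Run Euclid on (14186357, 1467108):
14186357 = 9*1467108 + 982385
1467108 = 1*982385 + 484723
982385 = 2*484723 + 12939
484723 = 37*12939 + 5980
12939 = 2*5980 + 979
5980 = 6*979 + 106
979 = 9*106 + 25
106 = 4*25 + 6
25 = 4*6 + 1
6 = 6*1 + 0
The gcd is 1. Working backward:
1 = 25 − 4·6
1 = −4·106 + 17·25
1 = 17·979 − 157·106
1 = −157·5980 + 959·979
1 = 959·12939 − 2075·5980
1 = −2075·484723 + 77734·12939
1 = 77734·982385 − 157543·484723
1 = −157543·1467108 + 235277·982385
1 = 235277·14186357 − 2275036·1467108
Hence 1467108⁻¹ ≡ -2275036 ≡ 11911321 (mod 14186357).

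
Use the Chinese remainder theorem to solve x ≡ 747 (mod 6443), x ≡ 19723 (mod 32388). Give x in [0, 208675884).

Write x = 747 + 6443·k. Then 6443·k ≡ 19723 − 747 ≡ 18976 (mod 32388).
Need 6443⁻¹ mod 32388. Extended Euclid on (32388, 6443):
32388 = 5*6443 + 173
6443 = 37*173 + 42
173 = 4*42 + 5
42 = 8*5 + 2
5 = 2*2 + 1
2 = 2*1 + 0
Back-substitute:
1 = 5 − 2·2
1 = −2·42 + 17·5
1 = 17·173 − 70·42
1 = −70·6443 + 2607·173
1 = 2607·32388 − 13105·6443
6443⁻¹ ≡ 19283 (mod 32388), so k ≡ 19283·18976 ≡ 26972 (mod 32388).
x = 747 + 6443·26972 = 173781343.

173781343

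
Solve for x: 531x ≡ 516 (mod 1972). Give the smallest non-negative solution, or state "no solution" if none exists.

792

First find gcd(531, 1972):
1972 = 3*531 + 379
531 = 1*379 + 152
379 = 2*152 + 75
152 = 2*75 + 2
75 = 37*2 + 1
2 = 2*1 + 0
gcd = 1, so a unique solution mod 1972 exists.
Back-substitute for the Bézout coefficients:
1 = 75 − 37·2
1 = −37·152 + 75·75
1 = 75·379 − 187·152
1 = −187·531 + 262·379
1 = 262·1972 − 973·531
So 531·(-973) ≡ 1 (mod 1972), giving 531⁻¹ ≡ 999.
x ≡ 531⁻¹·516 ≡ 999·516 ≡ 792 (mod 1972).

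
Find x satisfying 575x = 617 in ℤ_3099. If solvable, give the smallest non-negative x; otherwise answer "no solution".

2518

First find gcd(575, 3099):
3099 = 5·575 + 224
575 = 2·224 + 127
224 = 1·127 + 97
127 = 1·97 + 30
97 = 3·30 + 7
30 = 4·7 + 2
7 = 3·2 + 1
2 = 2·1 + 0
gcd = 1, so a unique solution mod 3099 exists.
Back-substitute for the Bézout coefficients:
1 = 7 − 3·2
1 = −3·30 + 13·7
1 = 13·97 − 42·30
1 = −42·127 + 55·97
1 = 55·224 − 97·127
1 = −97·575 + 249·224
1 = 249·3099 − 1342·575
So 575·(-1342) ≡ 1 (mod 3099), giving 575⁻¹ ≡ 1757.
x ≡ 575⁻¹·617 ≡ 1757·617 ≡ 2518 (mod 3099).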